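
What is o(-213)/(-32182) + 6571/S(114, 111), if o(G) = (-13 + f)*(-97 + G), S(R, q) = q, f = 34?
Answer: 106095266/1786101 ≈ 59.401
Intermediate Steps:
o(G) = -2037 + 21*G (o(G) = (-13 + 34)*(-97 + G) = 21*(-97 + G) = -2037 + 21*G)
o(-213)/(-32182) + 6571/S(114, 111) = (-2037 + 21*(-213))/(-32182) + 6571/111 = (-2037 - 4473)*(-1/32182) + 6571*(1/111) = -6510*(-1/32182) + 6571/111 = 3255/16091 + 6571/111 = 106095266/1786101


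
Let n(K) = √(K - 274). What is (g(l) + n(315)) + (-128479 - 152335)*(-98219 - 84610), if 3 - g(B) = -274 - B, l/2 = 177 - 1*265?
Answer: 51340942907 + √41 ≈ 5.1341e+10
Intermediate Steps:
l = -176 (l = 2*(177 - 1*265) = 2*(177 - 265) = 2*(-88) = -176)
g(B) = 277 + B (g(B) = 3 - (-274 - B) = 3 + (274 + B) = 277 + B)
n(K) = √(-274 + K)
(g(l) + n(315)) + (-128479 - 152335)*(-98219 - 84610) = ((277 - 176) + √(-274 + 315)) + (-128479 - 152335)*(-98219 - 84610) = (101 + √41) - 280814*(-182829) = (101 + √41) + 51340942806 = 51340942907 + √41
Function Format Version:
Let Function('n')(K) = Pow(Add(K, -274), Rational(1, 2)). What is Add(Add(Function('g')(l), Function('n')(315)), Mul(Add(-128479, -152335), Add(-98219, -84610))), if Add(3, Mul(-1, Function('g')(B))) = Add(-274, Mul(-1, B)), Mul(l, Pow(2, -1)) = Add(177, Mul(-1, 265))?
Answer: Add(51340942907, Pow(41, Rational(1, 2))) ≈ 5.1341e+10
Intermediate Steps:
l = -176 (l = Mul(2, Add(177, Mul(-1, 265))) = Mul(2, Add(177, -265)) = Mul(2, -88) = -176)
Function('g')(B) = Add(277, B) (Function('g')(B) = Add(3, Mul(-1, Add(-274, Mul(-1, B)))) = Add(3, Add(274, B)) = Add(277, B))
Function('n')(K) = Pow(Add(-274, K), Rational(1, 2))
Add(Add(Function('g')(l), Function('n')(315)), Mul(Add(-128479, -152335), Add(-98219, -84610))) = Add(Add(Add(277, -176), Pow(Add(-274, 315), Rational(1, 2))), Mul(Add(-128479, -152335), Add(-98219, -84610))) = Add(Add(101, Pow(41, Rational(1, 2))), Mul(-280814, -182829)) = Add(Add(101, Pow(41, Rational(1, 2))), 51340942806) = Add(51340942907, Pow(41, Rational(1, 2)))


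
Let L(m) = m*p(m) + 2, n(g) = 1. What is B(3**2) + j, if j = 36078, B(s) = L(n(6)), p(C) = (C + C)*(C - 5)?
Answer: 36072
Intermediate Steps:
p(C) = 2*C*(-5 + C) (p(C) = (2*C)*(-5 + C) = 2*C*(-5 + C))
L(m) = 2 + 2*m**2*(-5 + m) (L(m) = m*(2*m*(-5 + m)) + 2 = 2*m**2*(-5 + m) + 2 = 2 + 2*m**2*(-5 + m))
B(s) = -6 (B(s) = 2 + 2*1**2*(-5 + 1) = 2 + 2*1*(-4) = 2 - 8 = -6)
B(3**2) + j = -6 + 36078 = 36072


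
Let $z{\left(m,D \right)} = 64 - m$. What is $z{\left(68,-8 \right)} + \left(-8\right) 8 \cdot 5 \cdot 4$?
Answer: $-1284$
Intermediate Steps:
$z{\left(68,-8 \right)} + \left(-8\right) 8 \cdot 5 \cdot 4 = \left(64 - 68\right) + \left(-8\right) 8 \cdot 5 \cdot 4 = \left(64 - 68\right) + \left(-64\right) 5 \cdot 4 = -4 - 1280 = -1284$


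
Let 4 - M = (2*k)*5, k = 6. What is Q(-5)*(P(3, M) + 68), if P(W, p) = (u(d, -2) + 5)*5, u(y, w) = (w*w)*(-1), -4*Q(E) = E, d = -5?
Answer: 365/4 ≈ 91.250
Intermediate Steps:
Q(E) = -E/4
M = -56 (M = 4 - 2*6*5 = 4 - 12*5 = 4 - 1*60 = 4 - 60 = -56)
u(y, w) = -w**2 (u(y, w) = w**2*(-1) = -w**2)
P(W, p) = 5 (P(W, p) = (-1*(-2)**2 + 5)*5 = (-1*4 + 5)*5 = (-4 + 5)*5 = 1*5 = 5)
Q(-5)*(P(3, M) + 68) = (-1/4*(-5))*(5 + 68) = (5/4)*73 = 365/4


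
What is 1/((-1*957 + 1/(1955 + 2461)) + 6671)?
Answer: 4416/25233025 ≈ 0.00017501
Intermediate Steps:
1/((-1*957 + 1/(1955 + 2461)) + 6671) = 1/((-957 + 1/4416) + 6671) = 1/(-4226111/4416 + 6671) = 1/(25233025/4416) = 4416/25233025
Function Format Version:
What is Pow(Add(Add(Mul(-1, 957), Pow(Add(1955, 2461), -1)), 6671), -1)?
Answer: Rational(4416, 25233025) ≈ 0.00017501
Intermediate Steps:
Pow(Add(Add(Mul(-1, 957), Pow(Add(1955, 2461), -1)), 6671), -1) = Pow(Add(Add(-957, Pow(4416, -1)), 6671), -1) = Pow(Add(Add(-957, Rational(1, 4416)), 6671), -1) = Pow(Add(Rational(-4226111, 4416), 6671), -1) = Pow(Rational(25233025, 4416), -1) = Rational(4416, 25233025)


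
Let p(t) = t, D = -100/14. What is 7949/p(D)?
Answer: -55643/50 ≈ -1112.9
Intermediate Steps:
D = -50/7 (D = -100*1/14 = -50/7 ≈ -7.1429)
7949/p(D) = 7949/(-50/7) = 7949*(-7/50) = -55643/50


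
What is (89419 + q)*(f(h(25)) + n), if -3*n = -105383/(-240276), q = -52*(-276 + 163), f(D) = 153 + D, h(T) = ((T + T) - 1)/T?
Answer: 17723936725241/1201380 ≈ 1.4753e+7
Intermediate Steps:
h(T) = (-1 + 2*T)/T (h(T) = (2*T - 1)/T = (-1 + 2*T)/T)
q = 5876 (q = -52*(-113) = 5876)
n = -105383/720828 (n = -(-105383)/(3*(-240276)) = -(-105383)*(-1)/(3*240276) = -1/3*105383/240276 = -105383/720828 ≈ -0.14620)
(89419 + q)*(f(h(25)) + n) = (89419 + 5876)*((153 + (2 - 1/25)) - 105383/720828) = 95295*((153 + (2 - 1*1/25)) - 105383/720828) = 95295*((153 + (2 - 1/25)) - 105383/720828) = 95295*((153 + 49/25) - 105383/720828) = 95295*(3874/25 - 105383/720828) = 95295*(2789853097/18020700) = 17723936725241/1201380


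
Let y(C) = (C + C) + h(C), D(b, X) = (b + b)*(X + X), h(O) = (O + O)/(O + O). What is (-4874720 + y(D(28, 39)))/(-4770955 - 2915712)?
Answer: 4865983/7686667 ≈ 0.63304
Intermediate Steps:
h(O) = 1 (h(O) = (2*O)/((2*O)) = (2*O)*(1/(2*O)) = 1)
D(b, X) = 4*X*b (D(b, X) = (2*b)*(2*X) = 4*X*b)
y(C) = 1 + 2*C (y(C) = (C + C) + 1 = 2*C + 1 = 1 + 2*C)
(-4874720 + y(D(28, 39)))/(-4770955 - 2915712) = (-4874720 + (1 + 2*(4*39*28)))/(-4770955 - 2915712) = (-4874720 + (1 + 2*4368))/(-7686667) = (-4874720 + (1 + 8736))*(-1/7686667) = (-4874720 + 8737)*(-1/7686667) = -4865983*(-1/7686667) = 4865983/7686667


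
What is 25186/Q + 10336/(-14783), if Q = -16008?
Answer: -268891663/118323132 ≈ -2.2725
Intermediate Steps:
25186/Q + 10336/(-14783) = 25186/(-16008) + 10336/(-14783) = 25186*(-1/16008) + 10336*(-1/14783) = -12593/8004 - 10336/14783 = -268891663/118323132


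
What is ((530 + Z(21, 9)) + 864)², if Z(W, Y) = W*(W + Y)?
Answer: 4096576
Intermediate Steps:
((530 + Z(21, 9)) + 864)² = ((530 + 21*(21 + 9)) + 864)² = ((530 + 21*30) + 864)² = ((530 + 630) + 864)² = (1160 + 864)² = 2024² = 4096576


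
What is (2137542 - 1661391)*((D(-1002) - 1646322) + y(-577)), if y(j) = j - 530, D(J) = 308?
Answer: -784278311271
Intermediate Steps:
y(j) = -530 + j
(2137542 - 1661391)*((D(-1002) - 1646322) + y(-577)) = (2137542 - 1661391)*((308 - 1646322) + (-530 - 577)) = 476151*(-1646014 - 1107) = 476151*(-1647121) = -784278311271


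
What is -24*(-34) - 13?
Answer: 803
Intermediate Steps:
-24*(-34) - 13 = 816 - 13 = 803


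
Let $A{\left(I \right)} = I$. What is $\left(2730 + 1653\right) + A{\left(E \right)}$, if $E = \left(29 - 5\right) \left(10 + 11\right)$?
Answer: $4887$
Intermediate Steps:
$E = 504$ ($E = 24 \cdot 21 = 504$)
$\left(2730 + 1653\right) + A{\left(E \right)} = \left(2730 + 1653\right) + 504 = 4383 + 504 = 4887$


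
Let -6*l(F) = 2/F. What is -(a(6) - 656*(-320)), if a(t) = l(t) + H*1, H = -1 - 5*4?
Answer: -3778181/18 ≈ -2.0990e+5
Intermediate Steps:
H = -21 (H = -1 - 20 = -21)
l(F) = -1/(3*F)
a(t) = -21 - 1/(3*t) (a(t) = -1/(3*t) - 21*1 = -1/(3*t) - 21 = -21 - 1/(3*t))
-(a(6) - 656*(-320)) = -((-21 - ⅓/6) - 656*(-320)) = -((-21 - ⅓*⅙) + 209920) = -((-21 - 1/18) + 209920) = -(-379/18 + 209920) = -1*3778181/18 = -3778181/18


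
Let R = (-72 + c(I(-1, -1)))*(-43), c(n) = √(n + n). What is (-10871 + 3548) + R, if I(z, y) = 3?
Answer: -4227 - 43*√6 ≈ -4332.3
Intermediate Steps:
c(n) = √2*√n (c(n) = √(2*n) = √2*√n)
R = 3096 - 43*√6 (R = (-72 + √2*√3)*(-43) = (-72 + √6)*(-43) = 3096 - 43*√6 ≈ 2990.7)
(-10871 + 3548) + R = (-10871 + 3548) + (3096 - 43*√6) = -7323 + (3096 - 43*√6) = -4227 - 43*√6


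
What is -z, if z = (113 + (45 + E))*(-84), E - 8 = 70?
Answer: 19824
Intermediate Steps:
E = 78 (E = 8 + 70 = 78)
z = -19824 (z = (113 + (45 + 78))*(-84) = (113 + 123)*(-84) = 236*(-84) = -19824)
-z = -1*(-19824) = 19824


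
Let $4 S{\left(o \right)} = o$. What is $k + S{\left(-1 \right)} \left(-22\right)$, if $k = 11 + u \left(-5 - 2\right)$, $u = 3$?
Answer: $- \frac{9}{2} \approx -4.5$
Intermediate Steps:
$S{\left(o \right)} = \frac{o}{4}$
$k = -10$ ($k = 11 + 3 \left(-5 - 2\right) = 11 + 3 \left(-7\right) = 11 - 21 = -10$)
$k + S{\left(-1 \right)} \left(-22\right) = -10 + \frac{1}{4} \left(-1\right) \left(-22\right) = -10 - - \frac{11}{2} = -10 + \frac{11}{2} = - \frac{9}{2}$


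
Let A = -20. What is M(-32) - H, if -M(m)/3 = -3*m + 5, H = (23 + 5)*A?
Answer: 257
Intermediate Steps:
H = -560 (H = (23 + 5)*(-20) = 28*(-20) = -560)
M(m) = -15 + 9*m (M(m) = -3*(-3*m + 5) = -3*(5 - 3*m) = -15 + 9*m)
M(-32) - H = (-15 + 9*(-32)) - 1*(-560) = (-15 - 288) + 560 = -303 + 560 = 257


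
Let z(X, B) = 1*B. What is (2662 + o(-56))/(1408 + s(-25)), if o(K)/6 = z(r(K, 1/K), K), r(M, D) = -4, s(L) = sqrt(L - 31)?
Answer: 409376/247815 - 1163*I*sqrt(14)/495630 ≈ 1.6519 - 0.0087798*I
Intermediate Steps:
s(L) = sqrt(-31 + L)
z(X, B) = B
o(K) = 6*K
(2662 + o(-56))/(1408 + s(-25)) = (2662 + 6*(-56))/(1408 + sqrt(-31 - 25)) = (2662 - 336)/(1408 + sqrt(-56)) = 2326/(1408 + 2*I*sqrt(14))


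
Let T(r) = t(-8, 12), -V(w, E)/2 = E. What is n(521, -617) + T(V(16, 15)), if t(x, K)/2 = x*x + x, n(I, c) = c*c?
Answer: 380801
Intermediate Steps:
n(I, c) = c²
t(x, K) = 2*x + 2*x² (t(x, K) = 2*(x*x + x) = 2*(x² + x) = 2*(x + x²) = 2*x + 2*x²)
V(w, E) = -2*E
T(r) = 112 (T(r) = 2*(-8)*(1 - 8) = 2*(-8)*(-7) = 112)
n(521, -617) + T(V(16, 15)) = (-617)² + 112 = 380689 + 112 = 380801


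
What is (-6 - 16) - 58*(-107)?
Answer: 6184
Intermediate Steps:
(-6 - 16) - 58*(-107) = -22 + 6206 = 6184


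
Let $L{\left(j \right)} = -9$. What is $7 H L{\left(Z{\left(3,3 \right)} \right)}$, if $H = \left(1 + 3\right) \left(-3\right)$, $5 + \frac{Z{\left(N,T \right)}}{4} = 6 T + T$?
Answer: $756$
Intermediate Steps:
$Z{\left(N,T \right)} = -20 + 28 T$ ($Z{\left(N,T \right)} = -20 + 4 \left(6 T + T\right) = -20 + 4 \cdot 7 T = -20 + 28 T$)
$H = -12$ ($H = 4 \left(-3\right) = -12$)
$7 H L{\left(Z{\left(3,3 \right)} \right)} = 7 \left(-12\right) \left(-9\right) = \left(-84\right) \left(-9\right) = 756$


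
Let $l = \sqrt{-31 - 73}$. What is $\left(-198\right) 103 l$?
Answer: $- 40788 i \sqrt{26} \approx - 2.0798 \cdot 10^{5} i$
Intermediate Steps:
$l = 2 i \sqrt{26}$ ($l = \sqrt{-104} = 2 i \sqrt{26} \approx 10.198 i$)
$\left(-198\right) 103 l = \left(-198\right) 103 \cdot 2 i \sqrt{26} = - 20394 \cdot 2 i \sqrt{26} = - 40788 i \sqrt{26}$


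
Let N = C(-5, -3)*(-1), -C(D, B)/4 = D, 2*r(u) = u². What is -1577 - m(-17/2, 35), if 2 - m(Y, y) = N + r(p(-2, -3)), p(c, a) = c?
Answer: -1597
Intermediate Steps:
r(u) = u²/2
C(D, B) = -4*D
N = -20 (N = -4*(-5)*(-1) = 20*(-1) = -20)
m(Y, y) = 20 (m(Y, y) = 2 - (-20 + (½)*(-2)²) = 2 - (-20 + (½)*4) = 2 - (-20 + 2) = 2 - 1*(-18) = 2 + 18 = 20)
-1577 - m(-17/2, 35) = -1577 - 1*20 = -1577 - 20 = -1597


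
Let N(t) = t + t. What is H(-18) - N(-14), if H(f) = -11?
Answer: 17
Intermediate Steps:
N(t) = 2*t
H(-18) - N(-14) = -11 - 2*(-14) = -11 - 1*(-28) = -11 + 28 = 17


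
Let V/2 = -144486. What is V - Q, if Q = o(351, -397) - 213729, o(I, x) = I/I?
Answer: -75244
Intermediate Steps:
V = -288972 (V = 2*(-144486) = -288972)
o(I, x) = 1
Q = -213728 (Q = 1 - 213729 = -213728)
V - Q = -288972 - 1*(-213728) = -288972 + 213728 = -75244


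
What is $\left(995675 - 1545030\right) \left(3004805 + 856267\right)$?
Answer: $-2121099208560$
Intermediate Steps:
$\left(995675 - 1545030\right) \left(3004805 + 856267\right) = \left(-549355\right) 3861072 = -2121099208560$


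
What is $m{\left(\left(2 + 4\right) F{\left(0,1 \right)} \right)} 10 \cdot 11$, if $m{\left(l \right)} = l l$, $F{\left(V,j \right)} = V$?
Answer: $0$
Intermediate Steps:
$m{\left(l \right)} = l^{2}$
$m{\left(\left(2 + 4\right) F{\left(0,1 \right)} \right)} 10 \cdot 11 = \left(\left(2 + 4\right) 0\right)^{2} \cdot 10 \cdot 11 = \left(6 \cdot 0\right)^{2} \cdot 10 \cdot 11 = 0^{2} \cdot 10 \cdot 11 = 0 \cdot 10 \cdot 11 = 0 \cdot 11 = 0$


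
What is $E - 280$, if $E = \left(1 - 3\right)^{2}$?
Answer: $-276$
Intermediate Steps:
$E = 4$ ($E = \left(-2\right)^{2} = 4$)
$E - 280 = 4 - 280 = -276$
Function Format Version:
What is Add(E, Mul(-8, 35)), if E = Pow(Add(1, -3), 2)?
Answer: -276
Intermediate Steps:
E = 4 (E = Pow(-2, 2) = 4)
Add(E, Mul(-8, 35)) = Add(4, Mul(-8, 35)) = Add(4, -280) = -276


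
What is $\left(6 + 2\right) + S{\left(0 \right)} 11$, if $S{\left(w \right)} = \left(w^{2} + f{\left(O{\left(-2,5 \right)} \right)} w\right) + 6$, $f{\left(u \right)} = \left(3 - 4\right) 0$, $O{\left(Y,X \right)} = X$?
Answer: $74$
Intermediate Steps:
$f{\left(u \right)} = 0$ ($f{\left(u \right)} = \left(-1\right) 0 = 0$)
$S{\left(w \right)} = 6 + w^{2}$ ($S{\left(w \right)} = \left(w^{2} + 0 w\right) + 6 = \left(w^{2} + 0\right) + 6 = w^{2} + 6 = 6 + w^{2}$)
$\left(6 + 2\right) + S{\left(0 \right)} 11 = \left(6 + 2\right) + \left(6 + 0^{2}\right) 11 = 8 + \left(6 + 0\right) 11 = 8 + 6 \cdot 11 = 8 + 66 = 74$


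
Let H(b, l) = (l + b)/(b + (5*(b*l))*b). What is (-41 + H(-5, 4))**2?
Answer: 411927616/245025 ≈ 1681.2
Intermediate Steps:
H(b, l) = (b + l)/(b + 5*l*b**2) (H(b, l) = (b + l)/(b + (5*b*l)*b) = (b + l)/(b + 5*l*b**2))
(-41 + H(-5, 4))**2 = (-41 + (-5 + 4)/((-5)*(1 + 5*(-5)*4)))**2 = (-41 - 1/5*(-1)/(1 - 100))**2 = (-41 - 1/5*(-1)/(-99))**2 = (-41 - 1/5*(-1/99)*(-1))**2 = (-41 - 1/495)**2 = (-20296/495)**2 = 411927616/245025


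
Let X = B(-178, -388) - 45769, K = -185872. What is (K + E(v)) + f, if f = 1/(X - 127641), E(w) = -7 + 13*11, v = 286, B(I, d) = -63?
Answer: -32220181129/173473 ≈ -1.8574e+5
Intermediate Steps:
E(w) = 136 (E(w) = -7 + 143 = 136)
X = -45832 (X = -63 - 45769 = -45832)
f = -1/173473 (f = 1/(-45832 - 127641) = 1/(-173473) = -1/173473 ≈ -5.7646e-6)
(K + E(v)) + f = (-185872 + 136) - 1/173473 = -185736 - 1/173473 = -32220181129/173473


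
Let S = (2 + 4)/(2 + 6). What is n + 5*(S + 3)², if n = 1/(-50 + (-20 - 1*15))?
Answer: 95609/1360 ≈ 70.301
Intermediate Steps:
n = -1/85 (n = 1/(-50 + (-20 - 15)) = 1/(-50 - 35) = 1/(-85) = -1/85 ≈ -0.011765)
S = ¾ (S = 6/8 = 6*(⅛) = ¾ ≈ 0.75000)
n + 5*(S + 3)² = -1/85 + 5*(¾ + 3)² = -1/85 + 5*(15/4)² = -1/85 + 5*(225/16) = -1/85 + 1125/16 = 95609/1360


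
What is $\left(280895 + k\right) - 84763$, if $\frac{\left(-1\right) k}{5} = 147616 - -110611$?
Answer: $-1095003$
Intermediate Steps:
$k = -1291135$ ($k = - 5 \left(147616 - -110611\right) = - 5 \left(147616 + 110611\right) = \left(-5\right) 258227 = -1291135$)
$\left(280895 + k\right) - 84763 = \left(280895 - 1291135\right) - 84763 = -1010240 - 84763 = -1095003$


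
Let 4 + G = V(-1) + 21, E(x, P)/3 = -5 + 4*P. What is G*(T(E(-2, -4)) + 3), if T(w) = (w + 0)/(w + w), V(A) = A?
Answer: 56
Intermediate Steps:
E(x, P) = -15 + 12*P (E(x, P) = 3*(-5 + 4*P) = -15 + 12*P)
T(w) = 1/2 (T(w) = w/((2*w)) = w*(1/(2*w)) = 1/2)
G = 16 (G = -4 + (-1 + 21) = -4 + 20 = 16)
G*(T(E(-2, -4)) + 3) = 16*(1/2 + 3) = 16*(7/2) = 56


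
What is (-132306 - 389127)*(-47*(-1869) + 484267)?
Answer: -298317033630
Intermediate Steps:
(-132306 - 389127)*(-47*(-1869) + 484267) = -521433*(87843 + 484267) = -521433*572110 = -298317033630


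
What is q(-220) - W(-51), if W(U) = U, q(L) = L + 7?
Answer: -162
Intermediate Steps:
q(L) = 7 + L
q(-220) - W(-51) = (7 - 220) - 1*(-51) = -213 + 51 = -162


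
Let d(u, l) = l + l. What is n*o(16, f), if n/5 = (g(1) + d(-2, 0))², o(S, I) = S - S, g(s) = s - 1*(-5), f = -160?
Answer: 0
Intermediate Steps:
d(u, l) = 2*l
g(s) = 5 + s (g(s) = s + 5 = 5 + s)
o(S, I) = 0
n = 180 (n = 5*((5 + 1) + 2*0)² = 5*(6 + 0)² = 5*6² = 5*36 = 180)
n*o(16, f) = 180*0 = 0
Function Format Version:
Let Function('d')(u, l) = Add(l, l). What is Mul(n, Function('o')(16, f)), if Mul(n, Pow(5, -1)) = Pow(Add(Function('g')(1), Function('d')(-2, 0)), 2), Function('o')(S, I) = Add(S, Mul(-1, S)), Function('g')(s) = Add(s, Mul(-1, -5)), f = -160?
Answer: 0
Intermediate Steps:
Function('d')(u, l) = Mul(2, l)
Function('g')(s) = Add(5, s) (Function('g')(s) = Add(s, 5) = Add(5, s))
Function('o')(S, I) = 0
n = 180 (n = Mul(5, Pow(Add(Add(5, 1), Mul(2, 0)), 2)) = Mul(5, Pow(Add(6, 0), 2)) = Mul(5, Pow(6, 2)) = Mul(5, 36) = 180)
Mul(n, Function('o')(16, f)) = Mul(180, 0) = 0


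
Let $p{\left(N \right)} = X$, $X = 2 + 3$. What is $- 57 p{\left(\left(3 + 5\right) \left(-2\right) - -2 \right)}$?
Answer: $-285$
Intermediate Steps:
$X = 5$
$p{\left(N \right)} = 5$
$- 57 p{\left(\left(3 + 5\right) \left(-2\right) - -2 \right)} = \left(-57\right) 5 = -285$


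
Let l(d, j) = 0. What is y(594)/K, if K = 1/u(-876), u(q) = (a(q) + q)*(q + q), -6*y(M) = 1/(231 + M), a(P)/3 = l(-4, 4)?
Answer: -85264/275 ≈ -310.05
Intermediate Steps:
a(P) = 0 (a(P) = 3*0 = 0)
y(M) = -1/(6*(231 + M))
u(q) = 2*q² (u(q) = (0 + q)*(q + q) = q*(2*q) = 2*q²)
K = 1/1534752 (K = 1/(2*(-876)²) = 1/(2*767376) = 1/1534752 ≈ 6.5157e-7)
y(594)/K = (-1/(1386 + 6*594))/(1/1534752) = -1/(1386 + 3564)*1534752 = -1/4950*1534752 = -85264/275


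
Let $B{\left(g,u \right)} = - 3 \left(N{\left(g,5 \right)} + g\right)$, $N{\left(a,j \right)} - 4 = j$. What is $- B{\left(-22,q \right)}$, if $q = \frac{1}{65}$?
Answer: $-39$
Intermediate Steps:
$N{\left(a,j \right)} = 4 + j$
$q = \frac{1}{65} \approx 0.015385$
$B{\left(g,u \right)} = -27 - 3 g$ ($B{\left(g,u \right)} = - 3 \left(\left(4 + 5\right) + g\right) = - 3 \left(9 + g\right) = -27 - 3 g$)
$- B{\left(-22,q \right)} = - (-27 - -66) = - (-27 + 66) = \left(-1\right) 39 = -39$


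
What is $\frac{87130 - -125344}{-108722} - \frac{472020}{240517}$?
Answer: $- \frac{51211283749}{13074744637} \approx -3.9168$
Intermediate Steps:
$\frac{87130 - -125344}{-108722} - \frac{472020}{240517} = \left(87130 + 125344\right) \left(- \frac{1}{108722}\right) - \frac{472020}{240517} = 212474 \left(- \frac{1}{108722}\right) - \frac{472020}{240517} = - \frac{106237}{54361} - \frac{472020}{240517} = - \frac{51211283749}{13074744637}$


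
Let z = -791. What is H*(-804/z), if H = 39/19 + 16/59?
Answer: 2094420/886711 ≈ 2.3620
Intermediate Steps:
H = 2605/1121 (H = 39*(1/19) + 16*(1/59) = 39/19 + 16/59 = 2605/1121 ≈ 2.3238)
H*(-804/z) = 2605*(-804/(-791))/1121 = 2605*(-804*(-1/791))/1121 = (2605/1121)*(804/791) = 2094420/886711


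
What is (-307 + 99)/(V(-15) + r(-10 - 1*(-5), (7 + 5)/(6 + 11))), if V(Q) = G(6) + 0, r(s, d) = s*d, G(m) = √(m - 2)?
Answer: 136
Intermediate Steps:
G(m) = √(-2 + m)
r(s, d) = d*s
V(Q) = 2 (V(Q) = √(-2 + 6) + 0 = √4 + 0 = 2 + 0 = 2)
(-307 + 99)/(V(-15) + r(-10 - 1*(-5), (7 + 5)/(6 + 11))) = (-307 + 99)/(2 + ((7 + 5)/(6 + 11))*(-10 - 1*(-5))) = -208/(2 + (12/17)*(-10 + 5)) = -208/(2 + (12*(1/17))*(-5)) = -208/(2 + (12/17)*(-5)) = -208/(2 - 60/17) = -208/(-26/17) = -208*(-17/26) = 136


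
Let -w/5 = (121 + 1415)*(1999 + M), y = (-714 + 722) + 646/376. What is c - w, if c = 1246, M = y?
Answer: 725125442/47 ≈ 1.5428e+7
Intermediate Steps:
y = 1827/188 (y = 8 + 646*(1/376) = 8 + 323/188 = 1827/188 ≈ 9.7181)
M = 1827/188 ≈ 9.7181
w = -725066880/47 (w = -5*(121 + 1415)*(1999 + 1827/188) = -7680*377639/188 = -5*145013376/47 = -725066880/47 ≈ -1.5427e+7)
c - w = 1246 - 1*(-725066880/47) = 1246 + 725066880/47 = 725125442/47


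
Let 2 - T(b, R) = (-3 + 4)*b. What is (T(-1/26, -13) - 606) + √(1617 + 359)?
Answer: -15703/26 + 2*√494 ≈ -559.51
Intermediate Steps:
T(b, R) = 2 - b (T(b, R) = 2 - (-3 + 4)*b = 2 - b)
(T(-1/26, -13) - 606) + √(1617 + 359) = ((2 - (-1)/26) - 606) + √(1617 + 359) = ((2 - (-1)/26) - 606) + √1976 = ((2 - 1*(-1/26)) - 606) + 2*√494 = ((2 + 1/26) - 606) + 2*√494 = (53/26 - 606) + 2*√494 = -15703/26 + 2*√494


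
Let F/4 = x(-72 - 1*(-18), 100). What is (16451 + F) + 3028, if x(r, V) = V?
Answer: 19879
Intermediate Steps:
F = 400 (F = 4*100 = 400)
(16451 + F) + 3028 = (16451 + 400) + 3028 = 16851 + 3028 = 19879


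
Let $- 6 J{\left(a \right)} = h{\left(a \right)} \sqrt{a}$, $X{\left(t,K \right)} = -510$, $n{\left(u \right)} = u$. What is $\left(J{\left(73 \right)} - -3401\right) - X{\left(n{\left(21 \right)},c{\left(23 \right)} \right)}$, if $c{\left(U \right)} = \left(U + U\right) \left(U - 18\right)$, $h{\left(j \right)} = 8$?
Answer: $3911 - \frac{4 \sqrt{73}}{3} \approx 3899.6$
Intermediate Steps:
$c{\left(U \right)} = 2 U \left(-18 + U\right)$
$J{\left(a \right)} = - \frac{4 \sqrt{a}}{3}$ ($J{\left(a \right)} = - \frac{8 \sqrt{a}}{6} = - \frac{4 \sqrt{a}}{3}$)
$\left(J{\left(73 \right)} - -3401\right) - X{\left(n{\left(21 \right)},c{\left(23 \right)} \right)} = \left(- \frac{4 \sqrt{73}}{3} - -3401\right) - -510 = \left(- \frac{4 \sqrt{73}}{3} + 3401\right) + 510 = \left(3401 - \frac{4 \sqrt{73}}{3}\right) + 510 = 3911 - \frac{4 \sqrt{73}}{3}$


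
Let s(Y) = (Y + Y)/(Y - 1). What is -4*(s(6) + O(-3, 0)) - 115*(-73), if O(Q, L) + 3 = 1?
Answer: 41967/5 ≈ 8393.4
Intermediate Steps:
s(Y) = 2*Y/(-1 + Y) (s(Y) = (2*Y)/(-1 + Y) = 2*Y/(-1 + Y))
O(Q, L) = -2 (O(Q, L) = -3 + 1 = -2)
-4*(s(6) + O(-3, 0)) - 115*(-73) = -4*(2*6/(-1 + 6) - 2) - 115*(-73) = -4*(2*6/5 - 2) + 8395 = -4*(2*6*(⅕) - 2) + 8395 = -4*(12/5 - 2) + 8395 = -4*⅖ + 8395 = -8/5 + 8395 = 41967/5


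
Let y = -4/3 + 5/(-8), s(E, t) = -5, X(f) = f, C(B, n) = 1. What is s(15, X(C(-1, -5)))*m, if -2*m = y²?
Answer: 11045/1152 ≈ 9.5877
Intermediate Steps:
y = -47/24 (y = -4*⅓ + 5*(-⅛) = -4/3 - 5/8 = -47/24 ≈ -1.9583)
m = -2209/1152 (m = -(-47/24)²/2 = -½*2209/576 = -2209/1152 ≈ -1.9175)
s(15, X(C(-1, -5)))*m = -5*(-2209/1152) = 11045/1152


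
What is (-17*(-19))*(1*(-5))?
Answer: -1615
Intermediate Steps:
(-17*(-19))*(1*(-5)) = 323*(-5) = -1615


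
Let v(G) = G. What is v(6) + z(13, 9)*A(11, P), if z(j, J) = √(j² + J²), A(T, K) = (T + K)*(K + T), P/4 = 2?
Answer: 6 + 1805*√10 ≈ 5713.9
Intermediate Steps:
P = 8 (P = 4*2 = 8)
A(T, K) = (K + T)² (A(T, K) = (K + T)*(K + T) = (K + T)²)
z(j, J) = √(J² + j²)
v(6) + z(13, 9)*A(11, P) = 6 + √(9² + 13²)*(8 + 11)² = 6 + √(81 + 169)*19² = 6 + √250*361 = 6 + (5*√10)*361 = 6 + 1805*√10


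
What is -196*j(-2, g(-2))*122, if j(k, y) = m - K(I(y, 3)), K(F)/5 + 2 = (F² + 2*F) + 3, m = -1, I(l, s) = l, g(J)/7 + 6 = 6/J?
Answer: 459612552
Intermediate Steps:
g(J) = -42 + 42/J (g(J) = -42 + 7*(6/J) = -42 + 42/J)
K(F) = 5 + 5*F² + 10*F (K(F) = -10 + 5*((F² + 2*F) + 3) = -10 + 5*(3 + F² + 2*F) = -10 + (15 + 5*F² + 10*F) = 5 + 5*F² + 10*F)
j(k, y) = -6 - 10*y - 5*y² (j(k, y) = -1 - (5 + 5*y² + 10*y) = -1 + (-5 - 10*y - 5*y²) = -6 - 10*y - 5*y²)
-196*j(-2, g(-2))*122 = -196*(-6 - 10*(-42 + 42/(-2)) - 5*(-42 + 42/(-2))²)*122 = -196*(-6 - 10*(-42 + 42*(-½)) - 5*(-42 + 42*(-½))²)*122 = -196*(-6 - 10*(-42 - 21) - 5*(-42 - 21)²)*122 = -196*(-6 - 10*(-63) - 5*(-63)²)*122 = -196*(-6 + 630 - 5*3969)*122 = -196*(-6 + 630 - 19845)*122 = -196*(-19221)*122 = 3767316*122 = 459612552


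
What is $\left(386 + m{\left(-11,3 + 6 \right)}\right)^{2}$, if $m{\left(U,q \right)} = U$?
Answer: $140625$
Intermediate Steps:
$\left(386 + m{\left(-11,3 + 6 \right)}\right)^{2} = \left(386 - 11\right)^{2} = 375^{2} = 140625$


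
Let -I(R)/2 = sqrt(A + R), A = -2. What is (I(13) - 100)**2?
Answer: 10044 + 400*sqrt(11) ≈ 11371.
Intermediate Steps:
I(R) = -2*sqrt(-2 + R)
(I(13) - 100)**2 = (-2*sqrt(-2 + 13) - 100)**2 = (-2*sqrt(11) - 100)**2 = (-100 - 2*sqrt(11))**2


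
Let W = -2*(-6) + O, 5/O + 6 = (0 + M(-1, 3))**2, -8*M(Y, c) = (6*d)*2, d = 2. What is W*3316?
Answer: 135956/3 ≈ 45319.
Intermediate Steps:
M(Y, c) = -3 (M(Y, c) = -6*2*2/8 = -3*2/2 = -1/8*24 = -3)
O = 5/3 (O = 5/(-6 + (0 - 3)**2) = 5/(-6 + (-3)**2) = 5/(-6 + 9) = 5/3 ≈ 1.6667)
W = 41/3 (W = -2*(-6) + 5/3 = 12 + 5/3 = 41/3 ≈ 13.667)
W*3316 = (41/3)*3316 = 135956/3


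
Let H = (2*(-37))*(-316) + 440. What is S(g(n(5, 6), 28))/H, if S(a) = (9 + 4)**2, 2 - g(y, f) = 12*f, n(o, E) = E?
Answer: 169/23824 ≈ 0.0070937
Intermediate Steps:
H = 23824 (H = -74*(-316) + 440 = 23384 + 440 = 23824)
g(y, f) = 2 - 12*f
S(a) = 169 (S(a) = 13**2 = 169)
S(g(n(5, 6), 28))/H = 169/23824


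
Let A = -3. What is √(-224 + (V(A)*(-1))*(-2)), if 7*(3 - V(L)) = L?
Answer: 4*I*√665/7 ≈ 14.736*I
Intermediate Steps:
V(L) = 3 - L/7
√(-224 + (V(A)*(-1))*(-2)) = √(-224 + ((3 - ⅐*(-3))*(-1))*(-2)) = √(-224 + ((3 + 3/7)*(-1))*(-2)) = √(-224 + ((24/7)*(-1))*(-2)) = √(-224 - 24/7*(-2)) = √(-224 + 48/7) = √(-1520/7) = 4*I*√665/7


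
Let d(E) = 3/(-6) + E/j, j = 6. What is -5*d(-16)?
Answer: 95/6 ≈ 15.833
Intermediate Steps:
d(E) = -½ + E/6 (d(E) = 3/(-6) + E/6 = 3*(-⅙) + E*(⅙) = -½ + E/6)
-5*d(-16) = -5*(-½ + (⅙)*(-16)) = -5*(-½ - 8/3) = -5*(-19/6) = 95/6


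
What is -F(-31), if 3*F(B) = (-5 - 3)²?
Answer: -64/3 ≈ -21.333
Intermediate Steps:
F(B) = 64/3 (F(B) = (-5 - 3)²/3 = (⅓)*(-8)² = (⅓)*64 = 64/3)
-F(-31) = -1*64/3 = -64/3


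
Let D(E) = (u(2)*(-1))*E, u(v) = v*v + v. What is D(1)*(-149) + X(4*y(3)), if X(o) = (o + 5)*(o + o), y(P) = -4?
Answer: 1246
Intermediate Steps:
u(v) = v + v² (u(v) = v² + v = v + v²)
D(E) = -6*E (D(E) = ((2*(1 + 2))*(-1))*E = ((2*3)*(-1))*E = (6*(-1))*E = -6*E)
X(o) = 2*o*(5 + o) (X(o) = (5 + o)*(2*o) = 2*o*(5 + o))
D(1)*(-149) + X(4*y(3)) = -6*1*(-149) + 2*(4*(-4))*(5 + 4*(-4)) = -6*(-149) + 2*(-16)*(5 - 16) = 894 + 2*(-16)*(-11) = 894 + 352 = 1246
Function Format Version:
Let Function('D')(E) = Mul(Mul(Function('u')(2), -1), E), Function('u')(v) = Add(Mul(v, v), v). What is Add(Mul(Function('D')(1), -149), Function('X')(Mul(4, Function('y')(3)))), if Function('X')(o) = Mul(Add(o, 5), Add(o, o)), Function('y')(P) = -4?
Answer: 1246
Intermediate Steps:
Function('u')(v) = Add(v, Pow(v, 2)) (Function('u')(v) = Add(Pow(v, 2), v) = Add(v, Pow(v, 2)))
Function('D')(E) = Mul(-6, E) (Function('D')(E) = Mul(Mul(Mul(2, Add(1, 2)), -1), E) = Mul(Mul(Mul(2, 3), -1), E) = Mul(Mul(6, -1), E) = Mul(-6, E))
Function('X')(o) = Mul(2, o, Add(5, o)) (Function('X')(o) = Mul(Add(5, o), Mul(2, o)) = Mul(2, o, Add(5, o)))
Add(Mul(Function('D')(1), -149), Function('X')(Mul(4, Function('y')(3)))) = Add(Mul(Mul(-6, 1), -149), Mul(2, Mul(4, -4), Add(5, Mul(4, -4)))) = Add(Mul(-6, -149), Mul(2, -16, Add(5, -16))) = Add(894, Mul(2, -16, -11)) = Add(894, 352) = 1246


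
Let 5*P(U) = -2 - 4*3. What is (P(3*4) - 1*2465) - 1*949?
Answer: -17084/5 ≈ -3416.8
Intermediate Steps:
P(U) = -14/5 (P(U) = (-2 - 4*3)/5 = (-2 - 12)/5 = (⅕)*(-14) = -14/5)
(P(3*4) - 1*2465) - 1*949 = (-14/5 - 1*2465) - 1*949 = (-14/5 - 2465) - 949 = -12339/5 - 949 = -17084/5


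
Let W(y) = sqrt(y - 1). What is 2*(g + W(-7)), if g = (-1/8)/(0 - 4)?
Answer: 1/16 + 4*I*sqrt(2) ≈ 0.0625 + 5.6569*I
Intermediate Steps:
g = 1/32 (g = (-1*1/8)/(-4) = -1/4*(-1/8) = 1/32 ≈ 0.031250)
W(y) = sqrt(-1 + y)
2*(g + W(-7)) = 2*(1/32 + sqrt(-1 - 7)) = 2*(1/32 + sqrt(-8)) = 2*(1/32 + 2*I*sqrt(2)) = 1/16 + 4*I*sqrt(2)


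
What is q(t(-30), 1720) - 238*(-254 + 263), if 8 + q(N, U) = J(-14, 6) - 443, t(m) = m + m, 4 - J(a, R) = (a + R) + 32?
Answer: -2613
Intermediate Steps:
J(a, R) = -28 - R - a (J(a, R) = 4 - ((a + R) + 32) = 4 - ((R + a) + 32) = 4 - (32 + R + a) = 4 + (-32 - R - a) = -28 - R - a)
t(m) = 2*m
q(N, U) = -471 (q(N, U) = -8 + ((-28 - 1*6 - 1*(-14)) - 443) = -8 + ((-28 - 6 + 14) - 443) = -8 + (-20 - 443) = -8 - 463 = -471)
q(t(-30), 1720) - 238*(-254 + 263) = -471 - 238*(-254 + 263) = -471 - 238*9 = -471 - 2142 = -2613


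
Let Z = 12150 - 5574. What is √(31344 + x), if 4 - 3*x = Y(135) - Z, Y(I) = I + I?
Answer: √301026/3 ≈ 182.89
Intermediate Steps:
Y(I) = 2*I
Z = 6576
x = 6310/3 (x = 4/3 - (2*135 - 1*6576)/3 = 4/3 - (270 - 6576)/3 = 4/3 - ⅓*(-6306) = 4/3 + 2102 = 6310/3 ≈ 2103.3)
√(31344 + x) = √(31344 + 6310/3) = √(100342/3) = √301026/3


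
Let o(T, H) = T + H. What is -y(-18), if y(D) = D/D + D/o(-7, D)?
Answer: -43/25 ≈ -1.7200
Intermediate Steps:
o(T, H) = H + T
y(D) = 1 + D/(-7 + D) (y(D) = D/D + D/(D - 7) = 1 + D/(-7 + D))
-y(-18) = -(-7 + 2*(-18))/(-7 - 18) = -(-7 - 36)/(-25) = -(-1)*(-43)/25 = -1*43/25 = -43/25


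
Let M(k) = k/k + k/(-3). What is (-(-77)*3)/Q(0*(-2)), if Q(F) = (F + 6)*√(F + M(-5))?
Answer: 77*√6/8 ≈ 23.576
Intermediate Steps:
M(k) = 1 - k/3 (M(k) = 1 + k*(-⅓) = 1 - k/3)
Q(F) = √(8/3 + F)*(6 + F) (Q(F) = (F + 6)*√(F + (1 - ⅓*(-5))) = (6 + F)*√(F + (1 + 5/3)) = (6 + F)*√(F + 8/3) = (6 + F)*√(8/3 + F) = √(8/3 + F)*(6 + F))
(-(-77)*3)/Q(0*(-2)) = (-(-77)*3)/((√(24 + 9*(0*(-2)))*(2 + (0*(-2))/3))) = (-11*(-21))/((√(24 + 9*0)*(2 + (⅓)*0))) = 231/((√(24 + 0)*(2 + 0))) = 231/((√24*2)) = 231/(((2*√6)*2)) = 231/((4*√6)) = 231*(√6/24) = 77*√6/8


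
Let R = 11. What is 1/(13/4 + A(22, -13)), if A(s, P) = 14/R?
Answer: 44/199 ≈ 0.22111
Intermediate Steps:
A(s, P) = 14/11
1/(13/4 + A(22, -13)) = 1/(13/4 + 14/11) = 1/(199/44) = 44/199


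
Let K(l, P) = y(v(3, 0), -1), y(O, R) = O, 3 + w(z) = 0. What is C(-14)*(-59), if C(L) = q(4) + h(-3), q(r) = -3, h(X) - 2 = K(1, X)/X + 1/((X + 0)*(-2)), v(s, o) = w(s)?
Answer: -59/6 ≈ -9.8333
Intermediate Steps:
w(z) = -3 (w(z) = -3 + 0 = -3)
v(s, o) = -3
K(l, P) = -3
h(X) = 2 - 7/(2*X) (h(X) = 2 + (-3/X + 1/((X + 0)*(-2))) = 2 + (-3/X - ½/X) = 2 + (-3/X - 1/(2*X)) = 2 - 7/(2*X))
C(L) = ⅙ (C(L) = -3 + (2 - 7/2/(-3)) = -3 + (2 - 7/2*(-⅓)) = -3 + (2 + 7/6) = -3 + 19/6 = ⅙)
C(-14)*(-59) = (⅙)*(-59) = -59/6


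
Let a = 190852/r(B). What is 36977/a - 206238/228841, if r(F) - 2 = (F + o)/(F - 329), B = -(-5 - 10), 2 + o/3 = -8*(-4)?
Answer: -7933784057053/13713875435048 ≈ -0.57852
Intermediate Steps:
o = 90 (o = -6 + 3*(-8*(-4)) = -6 + 3*32 = -6 + 96 = 90)
B = 15 (B = -1*(-15) = 15)
r(F) = 2 + (90 + F)/(-329 + F) (r(F) = 2 + (F + 90)/(F - 329) = 2 + (90 + F)/(-329 + F))
a = 59927528/523 (a = 190852/(((-568 + 3*15)/(-329 + 15))) = 190852/(((-568 + 45)/(-314))) = 190852/((-1/314*(-523))) = 190852/(523/314) = 190852*(314/523) = 59927528/523 ≈ 1.1458e+5)
36977/a - 206238/228841 = 36977/(59927528/523) - 206238/228841 = 36977*(523/59927528) - 206238*1/228841 = 19338971/59927528 - 206238/228841 = -7933784057053/13713875435048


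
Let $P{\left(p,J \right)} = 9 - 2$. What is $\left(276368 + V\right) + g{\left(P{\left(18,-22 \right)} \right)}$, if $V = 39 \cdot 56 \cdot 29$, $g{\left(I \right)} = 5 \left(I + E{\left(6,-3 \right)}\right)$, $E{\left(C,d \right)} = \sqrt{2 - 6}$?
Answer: $339739 + 10 i \approx 3.3974 \cdot 10^{5} + 10.0 i$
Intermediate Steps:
$P{\left(p,J \right)} = 7$ ($P{\left(p,J \right)} = 9 - 2 = 7$)
$E{\left(C,d \right)} = 2 i$ ($E{\left(C,d \right)} = \sqrt{2 - 6} = \sqrt{-4} = 2 i$)
$g{\left(I \right)} = 5 I + 10 i$ ($g{\left(I \right)} = 5 \left(I + 2 i\right) = 5 I + 10 i$)
$V = 63336$ ($V = 2184 \cdot 29 = 63336$)
$\left(276368 + V\right) + g{\left(P{\left(18,-22 \right)} \right)} = \left(276368 + 63336\right) + \left(5 \cdot 7 + 10 i\right) = 339704 + \left(35 + 10 i\right) = 339739 + 10 i$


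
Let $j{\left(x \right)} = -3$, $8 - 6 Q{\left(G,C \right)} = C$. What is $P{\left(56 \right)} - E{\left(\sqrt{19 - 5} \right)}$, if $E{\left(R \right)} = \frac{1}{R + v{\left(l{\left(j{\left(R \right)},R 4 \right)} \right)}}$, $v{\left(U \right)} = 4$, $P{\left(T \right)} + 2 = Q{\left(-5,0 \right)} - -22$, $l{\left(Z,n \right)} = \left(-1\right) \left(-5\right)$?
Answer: $\frac{58}{3} + \frac{\sqrt{14}}{2} \approx 21.204$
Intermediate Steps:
$Q{\left(G,C \right)} = \frac{4}{3} - \frac{C}{6}$
$l{\left(Z,n \right)} = 5$
$P{\left(T \right)} = \frac{64}{3}$ ($P{\left(T \right)} = -2 + \left(\left(\frac{4}{3} - 0\right) - -22\right) = -2 + \left(\left(\frac{4}{3} + 0\right) + 22\right) = -2 + \left(\frac{4}{3} + 22\right) = -2 + \frac{70}{3} = \frac{64}{3}$)
$E{\left(R \right)} = \frac{1}{4 + R}$ ($E{\left(R \right)} = \frac{1}{R + 4} = \frac{1}{4 + R}$)
$P{\left(56 \right)} - E{\left(\sqrt{19 - 5} \right)} = \frac{64}{3} - \frac{1}{4 + \sqrt{19 - 5}} = \frac{64}{3} - \frac{1}{4 + \sqrt{14}}$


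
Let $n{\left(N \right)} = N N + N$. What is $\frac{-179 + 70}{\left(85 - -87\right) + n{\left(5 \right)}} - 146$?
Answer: $- \frac{29601}{202} \approx -146.54$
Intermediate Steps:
$n{\left(N \right)} = N + N^{2}$ ($n{\left(N \right)} = N^{2} + N = N + N^{2}$)
$\frac{-179 + 70}{\left(85 - -87\right) + n{\left(5 \right)}} - 146 = \frac{-179 + 70}{\left(85 - -87\right) + 5 \left(1 + 5\right)} - 146 = - \frac{109}{\left(85 + 87\right) + 5 \cdot 6} - 146 = - \frac{109}{172 + 30} - 146 = - \frac{109}{202} - 146 = - \frac{29601}{202}$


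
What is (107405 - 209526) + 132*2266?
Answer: 196991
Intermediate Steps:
(107405 - 209526) + 132*2266 = -102121 + 299112 = 196991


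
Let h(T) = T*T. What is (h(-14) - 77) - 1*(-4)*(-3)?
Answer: 107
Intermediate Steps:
h(T) = T²
(h(-14) - 77) - 1*(-4)*(-3) = ((-14)² - 77) - 1*(-4)*(-3) = (196 - 77) + 4*(-3) = 119 - 12 = 107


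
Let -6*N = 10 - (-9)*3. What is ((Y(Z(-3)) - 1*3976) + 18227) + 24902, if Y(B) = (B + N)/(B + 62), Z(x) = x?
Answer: 13860107/354 ≈ 39153.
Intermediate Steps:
N = -37/6 (N = -(10 - (-9)*3)/6 = -(10 - 1*(-27))/6 = -(10 + 27)/6 = -1/6*37 = -37/6 ≈ -6.1667)
Y(B) = (-37/6 + B)/(62 + B) (Y(B) = (B - 37/6)/(B + 62) = (-37/6 + B)/(62 + B))
((Y(Z(-3)) - 1*3976) + 18227) + 24902 = (((-37/6 - 3)/(62 - 3) - 1*3976) + 18227) + 24902 = ((-55/6/59 - 3976) + 18227) + 24902 = (((1/59)*(-55/6) - 3976) + 18227) + 24902 = ((-55/354 - 3976) + 18227) + 24902 = (-1407559/354 + 18227) + 24902 = 5044799/354 + 24902 = 13860107/354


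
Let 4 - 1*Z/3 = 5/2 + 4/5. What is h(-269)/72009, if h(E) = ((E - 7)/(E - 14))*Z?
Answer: 46/1617345 ≈ 2.8442e-5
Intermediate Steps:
Z = 21/10 (Z = 12 - 3*(5/2 + 4/5) = 12 - 3*(5*(½) + 4*(⅕)) = 12 - 3*(5/2 + ⅘) = 12 - 3*33/10 = 12 - 99/10 = 21/10 ≈ 2.1000)
h(E) = 21*(-7 + E)/(10*(-14 + E)) (h(E) = ((E - 7)/(E - 14))*(21/10) = ((-7 + E)/(-14 + E))*(21/10) = 21*(-7 + E)/(10*(-14 + E)))
h(-269)/72009 = (21*(-7 - 269)/(10*(-14 - 269)))/72009 = ((21/10)*(-276)/(-283))*(1/72009) = ((21/10)*(-1/283)*(-276))*(1/72009) = (2898/1415)*(1/72009) = 46/1617345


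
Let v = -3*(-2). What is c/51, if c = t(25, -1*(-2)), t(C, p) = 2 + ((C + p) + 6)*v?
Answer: 200/51 ≈ 3.9216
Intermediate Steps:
v = 6
t(C, p) = 38 + 6*C + 6*p (t(C, p) = 2 + ((C + p) + 6)*6 = 2 + (6 + C + p)*6 = 2 + (36 + 6*C + 6*p) = 38 + 6*C + 6*p)
c = 200 (c = 38 + 6*25 + 6*(-1*(-2)) = 38 + 150 + 6*2 = 38 + 150 + 12 = 200)
c/51 = 200/51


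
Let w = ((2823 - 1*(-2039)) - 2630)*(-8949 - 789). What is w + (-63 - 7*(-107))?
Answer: -21734530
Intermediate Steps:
w = -21735216 (w = ((2823 + 2039) - 2630)*(-9738) = (4862 - 2630)*(-9738) = 2232*(-9738) = -21735216)
w + (-63 - 7*(-107)) = -21735216 + (-63 - 7*(-107)) = -21735216 + (-63 + 749) = -21735216 + 686 = -21734530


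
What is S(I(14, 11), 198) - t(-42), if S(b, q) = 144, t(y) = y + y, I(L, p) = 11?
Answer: 228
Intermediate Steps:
t(y) = 2*y
S(I(14, 11), 198) - t(-42) = 144 - 2*(-42) = 144 - 1*(-84) = 144 + 84 = 228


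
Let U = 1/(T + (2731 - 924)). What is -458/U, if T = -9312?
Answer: 3437290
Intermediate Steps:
U = -1/7505 (U = 1/(-9312 + (2731 - 924)) = 1/(-9312 + 1807) = 1/(-7505) = -1/7505 ≈ -0.00013324)
-458/U = -458/(-1/7505) = -458*(-7505) = 3437290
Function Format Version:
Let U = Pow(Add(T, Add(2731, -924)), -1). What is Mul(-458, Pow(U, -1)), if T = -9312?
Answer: 3437290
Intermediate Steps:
U = Rational(-1, 7505) (U = Pow(Add(-9312, Add(2731, -924)), -1) = Pow(Add(-9312, 1807), -1) = Pow(-7505, -1) = Rational(-1, 7505) ≈ -0.00013324)
Mul(-458, Pow(U, -1)) = Mul(-458, Pow(Rational(-1, 7505), -1)) = Mul(-458, -7505) = 3437290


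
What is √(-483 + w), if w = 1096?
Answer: √613 ≈ 24.759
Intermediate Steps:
√(-483 + w) = √(-483 + 1096) = √613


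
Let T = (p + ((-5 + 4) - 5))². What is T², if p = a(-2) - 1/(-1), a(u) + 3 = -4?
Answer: 20736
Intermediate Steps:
a(u) = -7 (a(u) = -3 - 4 = -7)
p = -6 (p = -7 - 1/(-1) = -7 - 1*(-1) = -7 + 1 = -6)
T = 144 (T = (-6 + ((-5 + 4) - 5))² = (-6 + (-1 - 5))² = (-6 - 6)² = (-12)² = 144)
T² = 144² = 20736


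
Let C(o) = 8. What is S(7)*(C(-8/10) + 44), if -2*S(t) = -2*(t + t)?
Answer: 728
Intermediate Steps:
S(t) = 2*t (S(t) = -(-1)*(t + t) = -(-1)*2*t = -(-2)*t = 2*t)
S(7)*(C(-8/10) + 44) = (2*7)*(8 + 44) = 14*52 = 728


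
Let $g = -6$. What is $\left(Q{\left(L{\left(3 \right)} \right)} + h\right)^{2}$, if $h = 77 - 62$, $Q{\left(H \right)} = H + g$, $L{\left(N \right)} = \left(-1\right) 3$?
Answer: $36$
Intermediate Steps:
$L{\left(N \right)} = -3$
$Q{\left(H \right)} = -6 + H$ ($Q{\left(H \right)} = H - 6 = -6 + H$)
$h = 15$
$\left(Q{\left(L{\left(3 \right)} \right)} + h\right)^{2} = \left(\left(-6 - 3\right) + 15\right)^{2} = \left(-9 + 15\right)^{2} = 6^{2} = 36$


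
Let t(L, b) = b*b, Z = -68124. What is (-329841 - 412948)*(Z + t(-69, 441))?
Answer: -93856589673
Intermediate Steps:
t(L, b) = b²
(-329841 - 412948)*(Z + t(-69, 441)) = (-329841 - 412948)*(-68124 + 441²) = -742789*(-68124 + 194481) = -742789*126357 = -93856589673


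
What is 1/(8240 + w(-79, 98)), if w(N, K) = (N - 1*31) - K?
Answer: 1/8032 ≈ 0.00012450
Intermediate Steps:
w(N, K) = -31 + N - K (w(N, K) = (N - 31) - K = (-31 + N) - K = -31 + N - K)
1/(8240 + w(-79, 98)) = 1/(8240 + (-31 - 79 - 1*98)) = 1/(8240 + (-31 - 79 - 98)) = 1/(8240 - 208) = 1/8032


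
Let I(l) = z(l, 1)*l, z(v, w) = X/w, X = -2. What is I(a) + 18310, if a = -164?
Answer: 18638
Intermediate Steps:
z(v, w) = -2/w
I(l) = -2*l (I(l) = (-2/1)*l = (-2*1)*l = -2*l)
I(a) + 18310 = -2*(-164) + 18310 = 328 + 18310 = 18638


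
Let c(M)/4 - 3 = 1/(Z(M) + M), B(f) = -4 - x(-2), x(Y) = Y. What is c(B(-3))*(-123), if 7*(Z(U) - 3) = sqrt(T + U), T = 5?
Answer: -46002/23 + 1722*sqrt(3)/23 ≈ -1870.4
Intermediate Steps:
Z(U) = 3 + sqrt(5 + U)/7
B(f) = -2 (B(f) = -4 - 1*(-2) = -4 + 2 = -2)
c(M) = 12 + 4/(3 + M + sqrt(5 + M)/7) (c(M) = 12 + 4/((3 + sqrt(5 + M)/7) + M) = 12 + 4/(3 + M + sqrt(5 + M)/7))
c(B(-3))*(-123) = (4*(70 + 3*sqrt(5 - 2) + 21*(-2))/(21 + sqrt(5 - 2) + 7*(-2)))*(-123) = (4*(70 + 3*sqrt(3) - 42)/(21 + sqrt(3) - 14))*(-123) = (4*(28 + 3*sqrt(3))/(7 + sqrt(3)))*(-123) = -492*(28 + 3*sqrt(3))/(7 + sqrt(3))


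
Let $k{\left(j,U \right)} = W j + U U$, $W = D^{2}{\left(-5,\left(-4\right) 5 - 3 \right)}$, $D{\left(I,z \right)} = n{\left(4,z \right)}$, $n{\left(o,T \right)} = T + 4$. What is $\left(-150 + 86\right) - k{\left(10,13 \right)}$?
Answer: $-3843$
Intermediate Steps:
$n{\left(o,T \right)} = 4 + T$
$D{\left(I,z \right)} = 4 + z$
$W = 361$ ($W = \left(4 - 23\right)^{2} = \left(-19\right)^{2} = 361$)
$k{\left(j,U \right)} = U^{2} + 361 j$ ($k{\left(j,U \right)} = 361 j + U U = 361 j + U^{2} = U^{2} + 361 j$)
$\left(-150 + 86\right) - k{\left(10,13 \right)} = \left(-150 + 86\right) - \left(13^{2} + 361 \cdot 10\right) = -64 - \left(169 + 3610\right) = -64 - 3779 = -3843$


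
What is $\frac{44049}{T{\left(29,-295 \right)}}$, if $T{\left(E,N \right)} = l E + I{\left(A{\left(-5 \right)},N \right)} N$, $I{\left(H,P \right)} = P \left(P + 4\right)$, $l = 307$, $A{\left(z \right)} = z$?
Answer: $- \frac{44049}{25315372} \approx -0.00174$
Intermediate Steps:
$I{\left(H,P \right)} = P \left(4 + P\right)$
$T{\left(E,N \right)} = 307 E + N^{2} \left(4 + N\right)$ ($T{\left(E,N \right)} = 307 E + N \left(4 + N\right) N = 307 E + N^{2} \left(4 + N\right)$)
$\frac{44049}{T{\left(29,-295 \right)}} = \frac{44049}{307 \cdot 29 + \left(-295\right)^{2} \left(4 - 295\right)} = \frac{44049}{8903 + 87025 \left(-291\right)} = \frac{44049}{8903 - 25324275} = \frac{44049}{-25315372} = 44049 \left(- \frac{1}{25315372}\right) = - \frac{44049}{25315372}$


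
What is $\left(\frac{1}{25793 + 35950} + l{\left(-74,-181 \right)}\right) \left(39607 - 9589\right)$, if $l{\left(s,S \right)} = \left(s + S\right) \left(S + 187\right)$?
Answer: $- \frac{945234690734}{20581} \approx -4.5928 \cdot 10^{7}$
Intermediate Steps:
$l{\left(s,S \right)} = \left(187 + S\right) \left(S + s\right)$ ($l{\left(s,S \right)} = \left(S + s\right) \left(187 + S\right) = \left(187 + S\right) \left(S + s\right)$)
$\left(\frac{1}{25793 + 35950} + l{\left(-74,-181 \right)}\right) \left(39607 - 9589\right) = \left(\frac{1}{25793 + 35950} + \left(\left(-181\right)^{2} + 187 \left(-181\right) + 187 \left(-74\right) - -13394\right)\right) \left(39607 - 9589\right) = \left(\frac{1}{61743} + \left(32761 - 33847 - 13838 + 13394\right)\right) 30018 = \left(\frac{1}{61743} - 1530\right) 30018 = \left(- \frac{94466789}{61743}\right) 30018 = - \frac{945234690734}{20581}$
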